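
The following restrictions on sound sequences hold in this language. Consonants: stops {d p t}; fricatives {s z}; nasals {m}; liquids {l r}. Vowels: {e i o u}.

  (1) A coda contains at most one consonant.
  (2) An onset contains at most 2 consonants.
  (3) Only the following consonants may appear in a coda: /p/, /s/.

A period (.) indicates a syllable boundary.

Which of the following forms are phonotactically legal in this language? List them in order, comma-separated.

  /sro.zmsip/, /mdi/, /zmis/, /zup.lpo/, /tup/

/sro.zmsip/ — violates constraint 2: syllable 2 onset /zms/ has 3 consonants (> 2) → phonotactically illegal
/mdi/ — σ1 onset /md/ (2C), coda /∅/ ok → phonotactically legal
/zmis/ — σ1 onset /zm/ (2C), coda /s/ ok → phonotactically legal
/zup.lpo/ — σ1 onset /z/, coda /p/ ok; σ2 onset /lp/ (2C), coda /∅/ ok → phonotactically legal
/tup/ — σ1 onset /t/, coda /p/ ok → phonotactically legal

/mdi/, /zmis/, /zup.lpo/, /tup/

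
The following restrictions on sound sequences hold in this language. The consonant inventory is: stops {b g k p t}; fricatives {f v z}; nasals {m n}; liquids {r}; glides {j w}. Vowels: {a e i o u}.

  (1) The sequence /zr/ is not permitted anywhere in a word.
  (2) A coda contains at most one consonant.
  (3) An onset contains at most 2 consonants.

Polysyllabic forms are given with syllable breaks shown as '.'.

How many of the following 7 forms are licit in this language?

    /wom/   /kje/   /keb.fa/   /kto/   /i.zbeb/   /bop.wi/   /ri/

7

/wom/ — σ1 onset /w/, coda /m/ ok → licit
/kje/ — σ1 onset /kj/ (2C), coda /∅/ ok → licit
/keb.fa/ — σ1 onset /k/, coda /b/ ok; σ2 onset /f/, coda /∅/ ok → licit
/kto/ — σ1 onset /kt/ (2C), coda /∅/ ok → licit
/i.zbeb/ — σ1 onset /∅/, coda /∅/ ok; σ2 onset /zb/ (2C), coda /b/ ok → licit
/bop.wi/ — σ1 onset /b/, coda /p/ ok; σ2 onset /w/, coda /∅/ ok → licit
/ri/ — σ1 onset /r/, coda /∅/ ok → licit
Licit: /wom/, /kje/, /keb.fa/, /kto/, /i.zbeb/, /bop.wi/, /ri/ → 7.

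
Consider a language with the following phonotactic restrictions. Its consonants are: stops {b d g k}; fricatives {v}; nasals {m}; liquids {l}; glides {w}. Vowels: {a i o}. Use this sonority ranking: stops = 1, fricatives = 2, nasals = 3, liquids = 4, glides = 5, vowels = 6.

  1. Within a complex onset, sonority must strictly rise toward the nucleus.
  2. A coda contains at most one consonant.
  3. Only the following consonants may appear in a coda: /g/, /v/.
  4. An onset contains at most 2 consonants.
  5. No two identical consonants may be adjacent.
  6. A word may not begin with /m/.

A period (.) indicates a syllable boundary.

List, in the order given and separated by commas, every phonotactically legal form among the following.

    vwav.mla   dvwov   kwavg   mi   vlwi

vwav.mla

vwav.mla — σ1 onset /vw/ (2→5 rises), coda /v/ ok; σ2 onset /ml/ (3→4 rises), coda /∅/ ok → phonotactically legal
dvwov — violates constraint 4: syllable 1 onset /dvw/ has 3 consonants (> 2) → phonotactically illegal
kwavg — violates constraint 2: syllable 1 coda /vg/ has 2 consonants (> 1) → phonotactically illegal
mi — violates constraint 6: word begins with /m/ → phonotactically illegal
vlwi — violates constraint 4: syllable 1 onset /vlw/ has 3 consonants (> 2) → phonotactically illegal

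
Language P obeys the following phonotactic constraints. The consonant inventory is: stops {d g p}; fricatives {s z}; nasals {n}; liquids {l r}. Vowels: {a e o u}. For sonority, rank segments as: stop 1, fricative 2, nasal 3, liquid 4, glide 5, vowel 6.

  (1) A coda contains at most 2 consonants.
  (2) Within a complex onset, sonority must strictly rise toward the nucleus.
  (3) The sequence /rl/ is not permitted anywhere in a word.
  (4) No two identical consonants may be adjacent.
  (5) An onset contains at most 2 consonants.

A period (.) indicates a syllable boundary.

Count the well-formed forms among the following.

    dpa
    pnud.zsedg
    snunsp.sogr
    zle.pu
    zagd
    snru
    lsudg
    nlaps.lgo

2

dpa — violates constraint 2: syllable 1 onset /dp/: /d/ (stop, 1) → /p/ (stop, 1) does not rise → ill-formed
pnud.zsedg — violates constraint 2: syllable 2 onset /zs/: /z/ (fricative, 2) → /s/ (fricative, 2) does not rise → ill-formed
snunsp.sogr — violates constraint 1: syllable 1 coda /nsp/ has 3 consonants (> 2) → ill-formed
zle.pu — σ1 onset /zl/ (2→4 rises), coda /∅/ ok; σ2 onset /p/, coda /∅/ ok → well-formed
zagd — σ1 onset /z/, coda /gd/ (2C) ok → well-formed
snru — violates constraint 5: syllable 1 onset /snr/ has 3 consonants (> 2) → ill-formed
lsudg — violates constraint 2: syllable 1 onset /ls/: /l/ (liquid, 4) → /s/ (fricative, 2) does not rise → ill-formed
nlaps.lgo — violates constraint 2: syllable 2 onset /lg/: /l/ (liquid, 4) → /g/ (stop, 1) does not rise → ill-formed
Well-formed: zle.pu, zagd → 2.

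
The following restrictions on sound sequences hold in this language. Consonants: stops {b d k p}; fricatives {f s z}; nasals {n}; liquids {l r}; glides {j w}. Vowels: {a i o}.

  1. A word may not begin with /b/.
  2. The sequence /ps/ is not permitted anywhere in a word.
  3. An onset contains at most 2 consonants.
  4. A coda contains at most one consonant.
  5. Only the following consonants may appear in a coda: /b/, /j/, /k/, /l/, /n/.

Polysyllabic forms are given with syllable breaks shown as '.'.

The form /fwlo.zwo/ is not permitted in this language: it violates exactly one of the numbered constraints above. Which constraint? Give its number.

/fwlo.zwo/: syllable 1 onset /fwl/ has 3 consonants (> 2).
This is a violation of constraint 3: "An onset contains at most 2 consonants."
The remaining constraints (1, 2, 4, 5) are satisfied.

3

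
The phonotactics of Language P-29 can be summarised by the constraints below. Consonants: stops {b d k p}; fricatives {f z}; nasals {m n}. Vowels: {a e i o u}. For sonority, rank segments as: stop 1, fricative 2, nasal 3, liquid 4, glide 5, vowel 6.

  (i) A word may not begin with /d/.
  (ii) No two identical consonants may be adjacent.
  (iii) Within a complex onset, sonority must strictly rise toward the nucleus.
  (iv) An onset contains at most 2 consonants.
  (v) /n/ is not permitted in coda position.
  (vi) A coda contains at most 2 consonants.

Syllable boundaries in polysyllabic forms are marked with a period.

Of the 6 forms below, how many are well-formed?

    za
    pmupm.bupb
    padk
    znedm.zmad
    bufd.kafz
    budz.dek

za — σ1 onset /z/, coda /∅/ ok → well-formed
pmupm.bupb — σ1 onset /pm/ (1→3 rises), coda /pm/ (2C) ok; σ2 onset /b/, coda /pb/ (2C) ok → well-formed
padk — σ1 onset /p/, coda /dk/ (2C) ok → well-formed
znedm.zmad — σ1 onset /zn/ (2→3 rises), coda /dm/ (2C) ok; σ2 onset /zm/ (2→3 rises), coda /d/ ok → well-formed
bufd.kafz — σ1 onset /b/, coda /fd/ (2C) ok; σ2 onset /k/, coda /fz/ (2C) ok → well-formed
budz.dek — σ1 onset /b/, coda /dz/ (2C) ok; σ2 onset /d/, coda /k/ ok → well-formed
Well-formed: za, pmupm.bupb, padk, znedm.zmad, bufd.kafz, budz.dek → 6.

6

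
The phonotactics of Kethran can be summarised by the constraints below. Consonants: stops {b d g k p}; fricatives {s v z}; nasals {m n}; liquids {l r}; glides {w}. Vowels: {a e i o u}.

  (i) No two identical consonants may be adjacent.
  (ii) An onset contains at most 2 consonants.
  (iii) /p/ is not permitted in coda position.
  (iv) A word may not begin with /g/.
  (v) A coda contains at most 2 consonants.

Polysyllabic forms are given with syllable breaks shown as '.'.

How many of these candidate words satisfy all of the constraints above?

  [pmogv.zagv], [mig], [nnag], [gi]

[pmogv.zagv] — σ1 onset /pm/ (2C), coda /gv/ (2C) ok; σ2 onset /z/, coda /gv/ (2C) ok → phonotactically legal
[mig] — σ1 onset /m/, coda /g/ ok → phonotactically legal
[nnag] — violates constraint (i): adjacent identical consonants /nn/ → phonotactically illegal
[gi] — violates constraint (iv): word begins with /g/ → phonotactically illegal
Phonotactically legal: [pmogv.zagv], [mig] → 2.

2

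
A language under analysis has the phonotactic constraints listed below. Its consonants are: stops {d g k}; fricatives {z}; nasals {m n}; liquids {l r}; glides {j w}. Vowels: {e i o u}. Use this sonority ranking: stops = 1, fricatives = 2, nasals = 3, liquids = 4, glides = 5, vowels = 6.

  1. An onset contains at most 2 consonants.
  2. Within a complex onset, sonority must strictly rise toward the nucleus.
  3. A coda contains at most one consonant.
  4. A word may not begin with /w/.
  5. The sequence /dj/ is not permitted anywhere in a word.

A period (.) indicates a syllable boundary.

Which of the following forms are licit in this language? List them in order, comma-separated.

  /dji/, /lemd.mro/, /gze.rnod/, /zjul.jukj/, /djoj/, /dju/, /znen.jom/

/znen.jom/

/dji/ — violates constraint 5: contains banned sequence /dj/ → illicit
/lemd.mro/ — violates constraint 3: syllable 1 coda /md/ has 2 consonants (> 1) → illicit
/gze.rnod/ — violates constraint 2: syllable 2 onset /rn/: /r/ (liquid, 4) → /n/ (nasal, 3) does not rise → illicit
/zjul.jukj/ — violates constraint 3: syllable 2 coda /kj/ has 2 consonants (> 1) → illicit
/djoj/ — violates constraint 5: contains banned sequence /dj/ → illicit
/dju/ — violates constraint 5: contains banned sequence /dj/ → illicit
/znen.jom/ — σ1 onset /zn/ (2→3 rises), coda /n/ ok; σ2 onset /j/, coda /m/ ok → licit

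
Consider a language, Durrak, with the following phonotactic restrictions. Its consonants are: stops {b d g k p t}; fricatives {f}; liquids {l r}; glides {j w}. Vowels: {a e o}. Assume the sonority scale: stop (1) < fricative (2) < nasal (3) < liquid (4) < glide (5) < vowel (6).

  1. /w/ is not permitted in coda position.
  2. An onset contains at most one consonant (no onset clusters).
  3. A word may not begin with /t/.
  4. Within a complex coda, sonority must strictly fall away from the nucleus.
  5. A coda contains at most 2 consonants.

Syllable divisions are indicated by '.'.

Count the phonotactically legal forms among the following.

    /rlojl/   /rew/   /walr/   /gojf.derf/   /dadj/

1

/rlojl/ — violates constraint 2: syllable 1 onset /rl/ has 2 consonants (> 1) → phonotactically illegal
/rew/ — violates constraint 1: syllable 1 coda contains /w/ → phonotactically illegal
/walr/ — violates constraint 4: syllable 1 coda /lr/: /l/ (liquid, 4) → /r/ (liquid, 4) does not fall → phonotactically illegal
/gojf.derf/ — σ1 onset /g/, coda /jf/ (5→2 falls) ok; σ2 onset /d/, coda /rf/ (4→2 falls) ok → phonotactically legal
/dadj/ — violates constraint 4: syllable 1 coda /dj/: /d/ (stop, 1) → /j/ (glide, 5) does not fall → phonotactically illegal
Phonotactically legal: /gojf.derf/ → 1.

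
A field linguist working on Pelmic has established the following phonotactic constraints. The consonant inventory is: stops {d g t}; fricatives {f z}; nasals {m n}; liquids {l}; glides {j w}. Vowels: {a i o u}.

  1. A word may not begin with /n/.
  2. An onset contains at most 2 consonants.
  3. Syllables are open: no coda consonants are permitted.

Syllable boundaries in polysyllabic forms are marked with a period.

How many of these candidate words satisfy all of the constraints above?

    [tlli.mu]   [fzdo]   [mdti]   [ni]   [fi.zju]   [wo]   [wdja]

2

[tlli.mu] — violates constraint 2: syllable 1 onset /tll/ has 3 consonants (> 2) → illicit
[fzdo] — violates constraint 2: syllable 1 onset /fzd/ has 3 consonants (> 2) → illicit
[mdti] — violates constraint 2: syllable 1 onset /mdt/ has 3 consonants (> 2) → illicit
[ni] — violates constraint 1: word begins with /n/ → illicit
[fi.zju] — σ1 onset /f/, coda /∅/ ok; σ2 onset /zj/ (2C), coda /∅/ ok → licit
[wo] — σ1 onset /w/, coda /∅/ ok → licit
[wdja] — violates constraint 2: syllable 1 onset /wdj/ has 3 consonants (> 2) → illicit
Licit: [fi.zju], [wo] → 2.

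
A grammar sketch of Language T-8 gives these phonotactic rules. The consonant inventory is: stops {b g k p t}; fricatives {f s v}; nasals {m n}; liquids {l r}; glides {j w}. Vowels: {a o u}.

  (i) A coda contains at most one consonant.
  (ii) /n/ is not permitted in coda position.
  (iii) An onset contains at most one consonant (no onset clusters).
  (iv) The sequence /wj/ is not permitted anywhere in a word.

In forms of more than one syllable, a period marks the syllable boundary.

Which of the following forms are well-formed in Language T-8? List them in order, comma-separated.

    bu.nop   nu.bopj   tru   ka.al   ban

bu.nop — σ1 onset /b/, coda /∅/ ok; σ2 onset /n/, coda /p/ ok → well-formed
nu.bopj — violates constraint (i): syllable 2 coda /pj/ has 2 consonants (> 1) → ill-formed
tru — violates constraint (iii): syllable 1 onset /tr/ has 2 consonants (> 1) → ill-formed
ka.al — σ1 onset /k/, coda /∅/ ok; σ2 onset /∅/, coda /l/ ok → well-formed
ban — violates constraint (ii): syllable 1 coda contains /n/ → ill-formed

bu.nop, ka.al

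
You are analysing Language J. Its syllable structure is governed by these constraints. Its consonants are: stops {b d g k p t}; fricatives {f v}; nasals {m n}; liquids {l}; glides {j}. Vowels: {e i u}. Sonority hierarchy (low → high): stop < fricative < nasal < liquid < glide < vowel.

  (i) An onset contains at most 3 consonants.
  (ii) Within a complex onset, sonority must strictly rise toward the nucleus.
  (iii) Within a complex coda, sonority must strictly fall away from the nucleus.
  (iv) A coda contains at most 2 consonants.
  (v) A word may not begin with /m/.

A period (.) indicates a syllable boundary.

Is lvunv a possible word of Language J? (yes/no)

no

lvunv — violates constraint (ii): syllable 1 onset /lv/: /l/ (liquid, 4) → /v/ (fricative, 2) does not rise → ill-formed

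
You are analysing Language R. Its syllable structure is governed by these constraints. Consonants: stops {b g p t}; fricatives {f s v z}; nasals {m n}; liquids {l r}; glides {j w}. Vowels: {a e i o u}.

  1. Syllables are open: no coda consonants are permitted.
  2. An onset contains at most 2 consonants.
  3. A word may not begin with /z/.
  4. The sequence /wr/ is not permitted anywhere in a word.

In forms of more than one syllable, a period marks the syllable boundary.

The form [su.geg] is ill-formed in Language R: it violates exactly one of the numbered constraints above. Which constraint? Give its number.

1

[su.geg]: syllable 2 coda /g/ has 1 consonant (> 0).
This is a violation of constraint 1: "Syllables are open: no coda consonants are permitted."
The remaining constraints (2, 3, 4) are satisfied.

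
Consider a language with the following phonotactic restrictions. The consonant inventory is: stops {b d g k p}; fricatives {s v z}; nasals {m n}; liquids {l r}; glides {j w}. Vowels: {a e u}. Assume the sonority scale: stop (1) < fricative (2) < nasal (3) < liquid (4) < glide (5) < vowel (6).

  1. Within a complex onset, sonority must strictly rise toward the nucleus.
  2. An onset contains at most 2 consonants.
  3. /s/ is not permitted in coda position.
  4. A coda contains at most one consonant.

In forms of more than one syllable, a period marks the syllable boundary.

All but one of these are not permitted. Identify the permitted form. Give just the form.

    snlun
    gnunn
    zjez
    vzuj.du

zjez

snlun — violates constraint 2: syllable 1 onset /snl/ has 3 consonants (> 2) → not permitted
gnunn — violates constraint 4: syllable 1 coda /nn/ has 2 consonants (> 1) → not permitted
zjez — σ1 onset /zj/ (2→5 rises), coda /z/ ok → permitted
vzuj.du — violates constraint 1: syllable 1 onset /vz/: /v/ (fricative, 2) → /z/ (fricative, 2) does not rise → not permitted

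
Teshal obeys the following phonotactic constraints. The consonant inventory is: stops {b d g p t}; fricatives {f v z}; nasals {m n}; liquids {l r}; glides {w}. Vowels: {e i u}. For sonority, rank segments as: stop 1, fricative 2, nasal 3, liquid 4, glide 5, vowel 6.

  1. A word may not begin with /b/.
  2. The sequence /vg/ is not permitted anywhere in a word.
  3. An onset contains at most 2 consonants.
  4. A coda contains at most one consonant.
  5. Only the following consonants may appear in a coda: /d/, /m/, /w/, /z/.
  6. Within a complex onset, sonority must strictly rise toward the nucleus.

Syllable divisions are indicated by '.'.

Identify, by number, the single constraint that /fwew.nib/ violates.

/fwew.nib/: syllable 2 coda contains /b/, which is not a licensed coda consonant.
This is a violation of constraint 5: "Only the following consonants may appear in a coda: /d/, /m/, /w/, /z/."
The remaining constraints (1, 2, 3, 4, 6) are satisfied.

5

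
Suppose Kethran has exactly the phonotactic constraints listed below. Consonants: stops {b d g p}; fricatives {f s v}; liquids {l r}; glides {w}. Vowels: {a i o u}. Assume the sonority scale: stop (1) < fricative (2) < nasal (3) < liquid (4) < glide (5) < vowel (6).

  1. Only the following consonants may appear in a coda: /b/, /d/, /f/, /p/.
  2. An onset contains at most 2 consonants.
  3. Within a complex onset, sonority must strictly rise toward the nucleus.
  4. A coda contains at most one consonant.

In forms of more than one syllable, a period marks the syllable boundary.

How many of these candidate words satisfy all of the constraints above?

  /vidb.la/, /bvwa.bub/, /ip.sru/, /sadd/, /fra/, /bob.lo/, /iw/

/vidb.la/ — violates constraint 4: syllable 1 coda /db/ has 2 consonants (> 1) → not permitted
/bvwa.bub/ — violates constraint 2: syllable 1 onset /bvw/ has 3 consonants (> 2) → not permitted
/ip.sru/ — σ1 onset /∅/, coda /p/ ok; σ2 onset /sr/ (2→4 rises), coda /∅/ ok → permitted
/sadd/ — violates constraint 4: syllable 1 coda /dd/ has 2 consonants (> 1) → not permitted
/fra/ — σ1 onset /fr/ (2→4 rises), coda /∅/ ok → permitted
/bob.lo/ — σ1 onset /b/, coda /b/ ok; σ2 onset /l/, coda /∅/ ok → permitted
/iw/ — violates constraint 1: syllable 1 coda contains /w/, which is not a licensed coda consonant → not permitted
Permitted: /ip.sru/, /fra/, /bob.lo/ → 3.

3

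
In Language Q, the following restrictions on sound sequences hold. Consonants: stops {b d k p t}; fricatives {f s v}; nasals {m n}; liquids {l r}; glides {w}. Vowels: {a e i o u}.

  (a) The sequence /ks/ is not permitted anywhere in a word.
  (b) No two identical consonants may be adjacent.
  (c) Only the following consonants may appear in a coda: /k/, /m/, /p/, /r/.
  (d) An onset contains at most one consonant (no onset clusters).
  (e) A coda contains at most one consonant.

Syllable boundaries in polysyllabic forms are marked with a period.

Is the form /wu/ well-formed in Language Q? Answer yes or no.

yes

/wu/ — σ1 onset /w/, coda /∅/ ok → well-formed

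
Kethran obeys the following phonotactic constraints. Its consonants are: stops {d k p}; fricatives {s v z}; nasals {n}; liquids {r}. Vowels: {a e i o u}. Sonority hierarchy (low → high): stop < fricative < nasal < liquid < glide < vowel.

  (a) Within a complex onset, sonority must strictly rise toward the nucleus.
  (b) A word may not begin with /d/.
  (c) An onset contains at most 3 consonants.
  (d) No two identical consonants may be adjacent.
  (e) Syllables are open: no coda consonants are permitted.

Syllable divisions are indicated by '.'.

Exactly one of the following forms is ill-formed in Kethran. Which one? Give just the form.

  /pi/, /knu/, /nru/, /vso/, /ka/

/pi/ — σ1 onset /p/, coda /∅/ ok → well-formed
/knu/ — σ1 onset /kn/ (1→3 rises), coda /∅/ ok → well-formed
/nru/ — σ1 onset /nr/ (3→4 rises), coda /∅/ ok → well-formed
/vso/ — violates constraint (a): syllable 1 onset /vs/: /v/ (fricative, 2) → /s/ (fricative, 2) does not rise → ill-formed
/ka/ — σ1 onset /k/, coda /∅/ ok → well-formed

/vso/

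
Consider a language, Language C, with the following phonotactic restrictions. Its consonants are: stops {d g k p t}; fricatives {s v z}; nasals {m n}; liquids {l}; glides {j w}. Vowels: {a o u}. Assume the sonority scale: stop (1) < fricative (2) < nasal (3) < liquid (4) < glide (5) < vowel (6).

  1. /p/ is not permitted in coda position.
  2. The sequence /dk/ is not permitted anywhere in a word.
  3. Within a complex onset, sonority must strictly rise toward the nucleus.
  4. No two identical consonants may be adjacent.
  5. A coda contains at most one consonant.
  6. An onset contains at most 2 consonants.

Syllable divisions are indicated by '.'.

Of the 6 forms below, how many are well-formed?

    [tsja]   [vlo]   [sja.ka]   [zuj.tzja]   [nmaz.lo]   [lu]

[tsja] — violates constraint 6: syllable 1 onset /tsj/ has 3 consonants (> 2) → ill-formed
[vlo] — σ1 onset /vl/ (2→4 rises), coda /∅/ ok → well-formed
[sja.ka] — σ1 onset /sj/ (2→5 rises), coda /∅/ ok; σ2 onset /k/, coda /∅/ ok → well-formed
[zuj.tzja] — violates constraint 6: syllable 2 onset /tzj/ has 3 consonants (> 2) → ill-formed
[nmaz.lo] — violates constraint 3: syllable 1 onset /nm/: /n/ (nasal, 3) → /m/ (nasal, 3) does not rise → ill-formed
[lu] — σ1 onset /l/, coda /∅/ ok → well-formed
Well-formed: [vlo], [sja.ka], [lu] → 3.

3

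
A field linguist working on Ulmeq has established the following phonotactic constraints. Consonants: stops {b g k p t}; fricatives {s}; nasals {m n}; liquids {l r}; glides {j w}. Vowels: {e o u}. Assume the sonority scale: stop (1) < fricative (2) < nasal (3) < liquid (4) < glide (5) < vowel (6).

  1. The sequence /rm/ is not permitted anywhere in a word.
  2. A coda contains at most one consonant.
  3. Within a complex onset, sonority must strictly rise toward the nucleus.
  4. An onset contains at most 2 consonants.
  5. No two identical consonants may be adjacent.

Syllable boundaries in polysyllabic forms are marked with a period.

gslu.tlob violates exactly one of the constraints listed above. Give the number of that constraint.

4

gslu.tlob: syllable 1 onset /gsl/ has 3 consonants (> 2).
This is a violation of constraint 4: "An onset contains at most 2 consonants."
The remaining constraints (1, 2, 3, 5) are satisfied.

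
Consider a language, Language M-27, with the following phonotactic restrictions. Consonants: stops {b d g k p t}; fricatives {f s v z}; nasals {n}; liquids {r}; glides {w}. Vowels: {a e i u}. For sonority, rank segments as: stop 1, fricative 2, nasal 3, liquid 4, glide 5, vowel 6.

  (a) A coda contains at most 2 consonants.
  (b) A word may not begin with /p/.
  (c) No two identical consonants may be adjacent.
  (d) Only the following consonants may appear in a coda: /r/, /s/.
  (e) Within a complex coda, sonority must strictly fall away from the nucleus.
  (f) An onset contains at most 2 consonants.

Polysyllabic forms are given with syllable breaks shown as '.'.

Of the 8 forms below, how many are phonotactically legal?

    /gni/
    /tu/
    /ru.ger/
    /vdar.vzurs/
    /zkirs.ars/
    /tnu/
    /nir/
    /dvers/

8

/gni/ — σ1 onset /gn/ (2C), coda /∅/ ok → phonotactically legal
/tu/ — σ1 onset /t/, coda /∅/ ok → phonotactically legal
/ru.ger/ — σ1 onset /r/, coda /∅/ ok; σ2 onset /g/, coda /r/ ok → phonotactically legal
/vdar.vzurs/ — σ1 onset /vd/ (2C), coda /r/ ok; σ2 onset /vz/ (2C), coda /rs/ (4→2 falls) ok → phonotactically legal
/zkirs.ars/ — σ1 onset /zk/ (2C), coda /rs/ (4→2 falls) ok; σ2 onset /∅/, coda /rs/ (4→2 falls) ok → phonotactically legal
/tnu/ — σ1 onset /tn/ (2C), coda /∅/ ok → phonotactically legal
/nir/ — σ1 onset /n/, coda /r/ ok → phonotactically legal
/dvers/ — σ1 onset /dv/ (2C), coda /rs/ (4→2 falls) ok → phonotactically legal
Phonotactically legal: /gni/, /tu/, /ru.ger/, /vdar.vzurs/, /zkirs.ars/, /tnu/, /nir/, /dvers/ → 8.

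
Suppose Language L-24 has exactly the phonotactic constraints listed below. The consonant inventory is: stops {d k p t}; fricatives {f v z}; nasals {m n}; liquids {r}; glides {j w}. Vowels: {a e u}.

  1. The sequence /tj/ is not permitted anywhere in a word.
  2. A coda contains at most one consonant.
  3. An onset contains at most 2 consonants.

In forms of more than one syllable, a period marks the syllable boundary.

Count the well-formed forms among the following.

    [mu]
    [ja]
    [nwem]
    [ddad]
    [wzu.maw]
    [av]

6

[mu] — σ1 onset /m/, coda /∅/ ok → well-formed
[ja] — σ1 onset /j/, coda /∅/ ok → well-formed
[nwem] — σ1 onset /nw/ (2C), coda /m/ ok → well-formed
[ddad] — σ1 onset /dd/ (2C), coda /d/ ok → well-formed
[wzu.maw] — σ1 onset /wz/ (2C), coda /∅/ ok; σ2 onset /m/, coda /w/ ok → well-formed
[av] — σ1 onset /∅/, coda /v/ ok → well-formed
Well-formed: [mu], [ja], [nwem], [ddad], [wzu.maw], [av] → 6.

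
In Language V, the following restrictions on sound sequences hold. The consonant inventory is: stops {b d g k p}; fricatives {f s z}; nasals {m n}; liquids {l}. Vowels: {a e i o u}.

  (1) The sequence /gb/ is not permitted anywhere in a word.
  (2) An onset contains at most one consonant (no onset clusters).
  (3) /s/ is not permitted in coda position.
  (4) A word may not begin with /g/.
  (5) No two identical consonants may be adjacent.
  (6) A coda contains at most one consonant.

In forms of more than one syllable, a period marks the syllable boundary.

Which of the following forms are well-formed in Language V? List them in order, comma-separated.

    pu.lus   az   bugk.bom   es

pu.lus — violates constraint 3: syllable 2 coda contains /s/ → ill-formed
az — σ1 onset /∅/, coda /z/ ok → well-formed
bugk.bom — violates constraint 6: syllable 1 coda /gk/ has 2 consonants (> 1) → ill-formed
es — violates constraint 3: syllable 1 coda contains /s/ → ill-formed

az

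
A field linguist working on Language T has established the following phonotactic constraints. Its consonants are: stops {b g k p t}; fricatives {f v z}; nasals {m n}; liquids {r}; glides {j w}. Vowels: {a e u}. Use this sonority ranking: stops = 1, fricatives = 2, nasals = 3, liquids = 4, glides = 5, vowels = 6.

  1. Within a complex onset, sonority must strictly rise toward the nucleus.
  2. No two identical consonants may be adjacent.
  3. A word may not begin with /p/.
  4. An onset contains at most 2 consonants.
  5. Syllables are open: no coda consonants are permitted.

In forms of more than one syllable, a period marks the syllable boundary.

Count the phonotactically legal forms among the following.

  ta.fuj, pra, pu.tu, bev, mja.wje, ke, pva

1

ta.fuj — violates constraint 5: syllable 2 coda /j/ has 1 consonant (> 0) → phonotactically illegal
pra — violates constraint 3: word begins with /p/ → phonotactically illegal
pu.tu — violates constraint 3: word begins with /p/ → phonotactically illegal
bev — violates constraint 5: syllable 1 coda /v/ has 1 consonant (> 0) → phonotactically illegal
mja.wje — violates constraint 1: syllable 2 onset /wj/: /w/ (glide, 5) → /j/ (glide, 5) does not rise → phonotactically illegal
ke — σ1 onset /k/, coda /∅/ ok → phonotactically legal
pva — violates constraint 3: word begins with /p/ → phonotactically illegal
Phonotactically legal: ke → 1.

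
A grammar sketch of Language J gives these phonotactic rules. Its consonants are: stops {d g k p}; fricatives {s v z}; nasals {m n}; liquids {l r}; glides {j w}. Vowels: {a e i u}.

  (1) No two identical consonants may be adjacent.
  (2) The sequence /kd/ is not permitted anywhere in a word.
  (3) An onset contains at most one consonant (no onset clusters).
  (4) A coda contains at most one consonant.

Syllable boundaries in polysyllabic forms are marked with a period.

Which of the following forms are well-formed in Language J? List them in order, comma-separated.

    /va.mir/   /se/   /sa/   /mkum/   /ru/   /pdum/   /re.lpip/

/va.mir/ — σ1 onset /v/, coda /∅/ ok; σ2 onset /m/, coda /r/ ok → well-formed
/se/ — σ1 onset /s/, coda /∅/ ok → well-formed
/sa/ — σ1 onset /s/, coda /∅/ ok → well-formed
/mkum/ — violates constraint 3: syllable 1 onset /mk/ has 2 consonants (> 1) → ill-formed
/ru/ — σ1 onset /r/, coda /∅/ ok → well-formed
/pdum/ — violates constraint 3: syllable 1 onset /pd/ has 2 consonants (> 1) → ill-formed
/re.lpip/ — violates constraint 3: syllable 2 onset /lp/ has 2 consonants (> 1) → ill-formed

/va.mir/, /se/, /sa/, /ru/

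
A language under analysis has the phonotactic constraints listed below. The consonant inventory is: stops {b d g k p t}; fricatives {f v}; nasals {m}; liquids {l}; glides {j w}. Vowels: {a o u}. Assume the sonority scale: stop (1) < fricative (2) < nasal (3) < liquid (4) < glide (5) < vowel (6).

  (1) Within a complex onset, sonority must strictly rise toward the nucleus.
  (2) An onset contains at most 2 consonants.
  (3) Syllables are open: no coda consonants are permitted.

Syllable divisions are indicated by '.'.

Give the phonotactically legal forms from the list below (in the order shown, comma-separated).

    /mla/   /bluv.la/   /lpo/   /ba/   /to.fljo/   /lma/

/mla/ — σ1 onset /ml/ (3→4 rises), coda /∅/ ok → phonotactically legal
/bluv.la/ — violates constraint 3: syllable 1 coda /v/ has 1 consonant (> 0) → phonotactically illegal
/lpo/ — violates constraint 1: syllable 1 onset /lp/: /l/ (liquid, 4) → /p/ (stop, 1) does not rise → phonotactically illegal
/ba/ — σ1 onset /b/, coda /∅/ ok → phonotactically legal
/to.fljo/ — violates constraint 2: syllable 2 onset /flj/ has 3 consonants (> 2) → phonotactically illegal
/lma/ — violates constraint 1: syllable 1 onset /lm/: /l/ (liquid, 4) → /m/ (nasal, 3) does not rise → phonotactically illegal

/mla/, /ba/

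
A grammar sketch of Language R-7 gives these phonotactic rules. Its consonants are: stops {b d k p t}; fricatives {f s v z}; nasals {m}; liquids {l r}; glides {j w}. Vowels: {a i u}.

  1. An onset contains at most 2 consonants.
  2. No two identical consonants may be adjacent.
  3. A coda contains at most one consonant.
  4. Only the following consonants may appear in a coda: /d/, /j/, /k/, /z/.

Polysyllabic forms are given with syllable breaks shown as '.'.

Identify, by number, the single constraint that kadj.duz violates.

kadj.duz: syllable 1 coda /dj/ has 2 consonants (> 1).
This is a violation of constraint 3: "A coda contains at most one consonant."
The remaining constraints (1, 2, 4) are satisfied.

3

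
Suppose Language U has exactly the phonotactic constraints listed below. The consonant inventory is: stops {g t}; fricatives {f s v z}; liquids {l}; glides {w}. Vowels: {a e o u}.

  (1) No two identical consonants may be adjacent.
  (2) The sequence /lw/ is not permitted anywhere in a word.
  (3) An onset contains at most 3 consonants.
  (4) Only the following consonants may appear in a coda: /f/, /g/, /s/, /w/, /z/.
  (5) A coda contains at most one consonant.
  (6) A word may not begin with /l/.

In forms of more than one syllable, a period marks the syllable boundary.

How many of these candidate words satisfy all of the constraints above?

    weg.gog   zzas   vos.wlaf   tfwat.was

weg.gog — violates constraint 1: adjacent identical consonants /gg/ → phonotactically illegal
zzas — violates constraint 1: adjacent identical consonants /zz/ → phonotactically illegal
vos.wlaf — σ1 onset /v/, coda /s/ ok; σ2 onset /wl/ (2C), coda /f/ ok → phonotactically legal
tfwat.was — violates constraint 4: syllable 1 coda contains /t/, which is not a licensed coda consonant → phonotactically illegal
Phonotactically legal: vos.wlaf → 1.

1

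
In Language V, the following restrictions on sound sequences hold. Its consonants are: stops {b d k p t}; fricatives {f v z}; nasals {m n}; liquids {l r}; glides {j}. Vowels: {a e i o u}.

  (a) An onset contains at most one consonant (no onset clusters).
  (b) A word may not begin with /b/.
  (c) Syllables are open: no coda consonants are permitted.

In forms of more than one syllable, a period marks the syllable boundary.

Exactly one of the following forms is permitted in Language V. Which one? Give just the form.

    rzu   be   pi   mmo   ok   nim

rzu — violates constraint (a): syllable 1 onset /rz/ has 2 consonants (> 1) → not permitted
be — violates constraint (b): word begins with /b/ → not permitted
pi — σ1 onset /p/, coda /∅/ ok → permitted
mmo — violates constraint (a): syllable 1 onset /mm/ has 2 consonants (> 1) → not permitted
ok — violates constraint (c): syllable 1 coda /k/ has 1 consonant (> 0) → not permitted
nim — violates constraint (c): syllable 1 coda /m/ has 1 consonant (> 0) → not permitted

pi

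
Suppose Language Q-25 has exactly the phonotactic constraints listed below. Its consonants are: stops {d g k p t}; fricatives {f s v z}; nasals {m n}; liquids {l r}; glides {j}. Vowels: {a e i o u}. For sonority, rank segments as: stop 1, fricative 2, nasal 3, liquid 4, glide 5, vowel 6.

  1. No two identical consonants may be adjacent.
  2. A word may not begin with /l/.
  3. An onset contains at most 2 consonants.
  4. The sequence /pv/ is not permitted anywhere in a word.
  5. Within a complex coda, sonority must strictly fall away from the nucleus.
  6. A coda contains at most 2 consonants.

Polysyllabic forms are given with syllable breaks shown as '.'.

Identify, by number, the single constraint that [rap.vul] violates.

[rap.vul]: contains banned sequence /pv/.
This is a violation of constraint 4: "The sequence /pv/ is not permitted anywhere in a word."
The remaining constraints (1, 2, 3, 5, 6) are satisfied.

4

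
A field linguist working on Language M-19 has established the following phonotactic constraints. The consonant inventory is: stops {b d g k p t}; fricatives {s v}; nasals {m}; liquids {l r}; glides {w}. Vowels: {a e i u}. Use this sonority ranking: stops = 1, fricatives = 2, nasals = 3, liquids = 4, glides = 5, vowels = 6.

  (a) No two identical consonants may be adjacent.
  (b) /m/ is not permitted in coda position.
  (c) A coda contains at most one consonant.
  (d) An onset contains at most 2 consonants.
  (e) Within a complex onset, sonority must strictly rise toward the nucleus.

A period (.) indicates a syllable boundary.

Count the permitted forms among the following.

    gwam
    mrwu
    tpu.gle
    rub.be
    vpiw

0

gwam — violates constraint (b): syllable 1 coda contains /m/ → not permitted
mrwu — violates constraint (d): syllable 1 onset /mrw/ has 3 consonants (> 2) → not permitted
tpu.gle — violates constraint (e): syllable 1 onset /tp/: /t/ (stop, 1) → /p/ (stop, 1) does not rise → not permitted
rub.be — violates constraint (a): adjacent identical consonants /bb/ → not permitted
vpiw — violates constraint (e): syllable 1 onset /vp/: /v/ (fricative, 2) → /p/ (stop, 1) does not rise → not permitted
No form is permitted → 0.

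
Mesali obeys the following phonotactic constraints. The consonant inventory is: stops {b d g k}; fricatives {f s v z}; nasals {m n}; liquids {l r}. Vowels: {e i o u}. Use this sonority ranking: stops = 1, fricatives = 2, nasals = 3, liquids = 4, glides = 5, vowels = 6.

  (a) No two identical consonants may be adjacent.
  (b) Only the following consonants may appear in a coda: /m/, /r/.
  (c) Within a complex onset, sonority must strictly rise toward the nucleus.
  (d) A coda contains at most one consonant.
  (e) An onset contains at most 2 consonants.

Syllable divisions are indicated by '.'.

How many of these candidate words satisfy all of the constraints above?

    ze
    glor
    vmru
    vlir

3

ze — σ1 onset /z/, coda /∅/ ok → phonotactically legal
glor — σ1 onset /gl/ (1→4 rises), coda /r/ ok → phonotactically legal
vmru — violates constraint (e): syllable 1 onset /vmr/ has 3 consonants (> 2) → phonotactically illegal
vlir — σ1 onset /vl/ (2→4 rises), coda /r/ ok → phonotactically legal
Phonotactically legal: ze, glor, vlir → 3.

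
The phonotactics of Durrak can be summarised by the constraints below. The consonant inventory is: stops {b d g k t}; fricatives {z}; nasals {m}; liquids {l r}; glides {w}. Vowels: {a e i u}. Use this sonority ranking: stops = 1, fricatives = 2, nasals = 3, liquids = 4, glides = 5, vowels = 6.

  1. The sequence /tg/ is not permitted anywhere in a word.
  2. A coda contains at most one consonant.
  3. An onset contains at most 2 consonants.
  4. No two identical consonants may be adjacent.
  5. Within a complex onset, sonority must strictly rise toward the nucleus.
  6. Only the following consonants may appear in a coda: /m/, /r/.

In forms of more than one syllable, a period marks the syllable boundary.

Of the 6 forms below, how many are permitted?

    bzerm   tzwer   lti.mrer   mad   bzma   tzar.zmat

0

bzerm — violates constraint 2: syllable 1 coda /rm/ has 2 consonants (> 1) → not permitted
tzwer — violates constraint 3: syllable 1 onset /tzw/ has 3 consonants (> 2) → not permitted
lti.mrer — violates constraint 5: syllable 1 onset /lt/: /l/ (liquid, 4) → /t/ (stop, 1) does not rise → not permitted
mad — violates constraint 6: syllable 1 coda contains /d/, which is not a licensed coda consonant → not permitted
bzma — violates constraint 3: syllable 1 onset /bzm/ has 3 consonants (> 2) → not permitted
tzar.zmat — violates constraint 6: syllable 2 coda contains /t/, which is not a licensed coda consonant → not permitted
No form is permitted → 0.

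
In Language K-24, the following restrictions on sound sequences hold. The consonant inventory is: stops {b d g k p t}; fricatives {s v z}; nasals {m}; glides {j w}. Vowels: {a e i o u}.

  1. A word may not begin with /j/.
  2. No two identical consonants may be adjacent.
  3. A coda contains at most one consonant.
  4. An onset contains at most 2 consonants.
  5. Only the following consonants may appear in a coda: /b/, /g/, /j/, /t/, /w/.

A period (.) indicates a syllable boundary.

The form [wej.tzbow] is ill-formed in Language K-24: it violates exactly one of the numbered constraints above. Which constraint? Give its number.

4

[wej.tzbow]: syllable 2 onset /tzb/ has 3 consonants (> 2).
This is a violation of constraint 4: "An onset contains at most 2 consonants."
The remaining constraints (1, 2, 3, 5) are satisfied.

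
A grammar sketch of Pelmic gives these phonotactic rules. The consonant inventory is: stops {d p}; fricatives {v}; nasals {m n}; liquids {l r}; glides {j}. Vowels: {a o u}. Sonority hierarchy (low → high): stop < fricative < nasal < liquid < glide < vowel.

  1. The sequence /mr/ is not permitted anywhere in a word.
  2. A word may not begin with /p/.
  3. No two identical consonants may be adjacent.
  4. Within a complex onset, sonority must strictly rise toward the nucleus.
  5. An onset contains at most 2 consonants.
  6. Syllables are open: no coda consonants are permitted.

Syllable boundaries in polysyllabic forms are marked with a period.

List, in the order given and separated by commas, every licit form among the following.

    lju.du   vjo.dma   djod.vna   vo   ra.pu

lju.du, vjo.dma, vo, ra.pu

lju.du — σ1 onset /lj/ (4→5 rises), coda /∅/ ok; σ2 onset /d/, coda /∅/ ok → licit
vjo.dma — σ1 onset /vj/ (2→5 rises), coda /∅/ ok; σ2 onset /dm/ (1→3 rises), coda /∅/ ok → licit
djod.vna — violates constraint 6: syllable 1 coda /d/ has 1 consonant (> 0) → illicit
vo — σ1 onset /v/, coda /∅/ ok → licit
ra.pu — σ1 onset /r/, coda /∅/ ok; σ2 onset /p/, coda /∅/ ok → licit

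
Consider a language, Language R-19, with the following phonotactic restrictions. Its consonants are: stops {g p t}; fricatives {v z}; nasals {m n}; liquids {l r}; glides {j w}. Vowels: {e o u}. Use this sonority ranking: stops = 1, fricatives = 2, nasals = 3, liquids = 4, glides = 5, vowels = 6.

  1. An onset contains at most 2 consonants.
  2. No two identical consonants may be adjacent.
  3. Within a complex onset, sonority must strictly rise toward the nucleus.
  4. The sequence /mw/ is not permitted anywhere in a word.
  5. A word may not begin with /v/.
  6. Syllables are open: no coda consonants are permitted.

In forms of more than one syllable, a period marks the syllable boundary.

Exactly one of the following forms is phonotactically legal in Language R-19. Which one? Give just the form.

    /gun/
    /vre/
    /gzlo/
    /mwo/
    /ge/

/ge/

/gun/ — violates constraint 6: syllable 1 coda /n/ has 1 consonant (> 0) → phonotactically illegal
/vre/ — violates constraint 5: word begins with /v/ → phonotactically illegal
/gzlo/ — violates constraint 1: syllable 1 onset /gzl/ has 3 consonants (> 2) → phonotactically illegal
/mwo/ — violates constraint 4: contains banned sequence /mw/ → phonotactically illegal
/ge/ — σ1 onset /g/, coda /∅/ ok → phonotactically legal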